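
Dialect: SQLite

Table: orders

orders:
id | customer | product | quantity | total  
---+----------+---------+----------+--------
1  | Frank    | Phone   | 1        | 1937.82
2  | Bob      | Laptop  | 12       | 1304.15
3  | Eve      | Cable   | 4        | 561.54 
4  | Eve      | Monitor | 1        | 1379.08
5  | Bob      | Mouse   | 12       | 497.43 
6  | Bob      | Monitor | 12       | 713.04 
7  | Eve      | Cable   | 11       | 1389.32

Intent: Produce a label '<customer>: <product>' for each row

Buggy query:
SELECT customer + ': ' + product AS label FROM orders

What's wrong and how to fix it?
Bug: '+' is numeric addition; on text columns SQLite converts them to 0 instead of concatenating

Fix: Use the || operator for string concatenation

Corrected query:
SELECT customer || ': ' || product AS label FROM orders

Result:
label       
------------
Frank: Phone
Bob: Laptop 
Eve: Cable  
Eve: Monitor
Bob: Mouse  
Bob: Monitor
Eve: Cable  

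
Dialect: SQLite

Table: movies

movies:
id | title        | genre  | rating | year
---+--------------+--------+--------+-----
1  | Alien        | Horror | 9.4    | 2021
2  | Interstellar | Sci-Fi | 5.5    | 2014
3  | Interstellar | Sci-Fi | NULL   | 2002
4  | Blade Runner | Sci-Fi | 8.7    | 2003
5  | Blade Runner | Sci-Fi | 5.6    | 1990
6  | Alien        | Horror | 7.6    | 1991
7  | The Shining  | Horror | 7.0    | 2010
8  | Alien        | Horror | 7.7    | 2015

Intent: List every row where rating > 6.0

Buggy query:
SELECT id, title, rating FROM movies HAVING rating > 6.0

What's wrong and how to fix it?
Bug: HAVING filters the output of aggregation, but this query has no GROUP BY and no aggregate functions, so SQLite rejects it (HAVING clause on a non-aggregate query); the condition here is per row

Fix: Use WHERE for row-level filtering

Corrected query:
SELECT id, title, rating FROM movies WHERE rating > 6.0

Result:
id | title        | rating
---+--------------+-------
1  | Alien        | 9.4   
4  | Blade Runner | 8.7   
6  | Alien        | 7.6   
7  | The Shining  | 7     
8  | Alien        | 7.7   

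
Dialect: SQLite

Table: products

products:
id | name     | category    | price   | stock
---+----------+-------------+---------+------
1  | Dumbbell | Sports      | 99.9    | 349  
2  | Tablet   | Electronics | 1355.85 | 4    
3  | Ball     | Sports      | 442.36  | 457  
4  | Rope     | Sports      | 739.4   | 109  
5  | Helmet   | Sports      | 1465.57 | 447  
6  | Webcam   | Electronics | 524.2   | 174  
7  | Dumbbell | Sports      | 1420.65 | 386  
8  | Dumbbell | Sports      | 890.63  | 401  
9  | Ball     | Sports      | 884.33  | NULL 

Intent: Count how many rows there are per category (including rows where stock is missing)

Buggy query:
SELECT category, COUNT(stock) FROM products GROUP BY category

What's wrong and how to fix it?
Bug: COUNT(stock) skips NULLs, so groups with missing stock are undercounted

Fix: Replace COUNT(stock) with COUNT(*)

Corrected query:
SELECT category, COUNT(*) FROM products GROUP BY category

Result:
category    | COUNT(*)
------------+---------
Electronics | 2       
Sports      | 7       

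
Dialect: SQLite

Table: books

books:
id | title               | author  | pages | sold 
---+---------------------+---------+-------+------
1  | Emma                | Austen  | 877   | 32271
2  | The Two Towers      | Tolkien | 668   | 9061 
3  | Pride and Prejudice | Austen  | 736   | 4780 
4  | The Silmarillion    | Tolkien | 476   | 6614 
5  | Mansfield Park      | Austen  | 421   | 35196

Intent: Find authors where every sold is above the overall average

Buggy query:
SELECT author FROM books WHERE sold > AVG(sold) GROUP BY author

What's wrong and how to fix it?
Bug: AVG() is an aggregate; it can't sit directly in WHERE

Fix: Use a subquery for AVG and a HAVING MIN(...) filter so the condition holds for every row in the group

Corrected query:
SELECT author FROM books GROUP BY author HAVING MIN(sold) > (SELECT AVG(sold) FROM books)

Result:
(no rows)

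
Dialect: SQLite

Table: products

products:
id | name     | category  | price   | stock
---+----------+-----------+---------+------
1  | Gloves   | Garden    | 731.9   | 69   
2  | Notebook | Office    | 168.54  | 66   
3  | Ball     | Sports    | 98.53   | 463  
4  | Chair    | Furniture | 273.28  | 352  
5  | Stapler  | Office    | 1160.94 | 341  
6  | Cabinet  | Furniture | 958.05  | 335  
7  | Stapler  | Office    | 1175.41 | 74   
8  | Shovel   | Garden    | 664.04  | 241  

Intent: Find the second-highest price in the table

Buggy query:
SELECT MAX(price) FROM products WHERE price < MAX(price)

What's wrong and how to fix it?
Bug: MAX(price) on the right of the comparison is an aggregate-in-WHERE error

Fix: Compute the overall MAX in a subquery, then take MAX of rows below it

Corrected query:
SELECT MAX(price) FROM products WHERE price < (SELECT MAX(price) FROM products)

Result:
MAX(price)
----------
1160.94   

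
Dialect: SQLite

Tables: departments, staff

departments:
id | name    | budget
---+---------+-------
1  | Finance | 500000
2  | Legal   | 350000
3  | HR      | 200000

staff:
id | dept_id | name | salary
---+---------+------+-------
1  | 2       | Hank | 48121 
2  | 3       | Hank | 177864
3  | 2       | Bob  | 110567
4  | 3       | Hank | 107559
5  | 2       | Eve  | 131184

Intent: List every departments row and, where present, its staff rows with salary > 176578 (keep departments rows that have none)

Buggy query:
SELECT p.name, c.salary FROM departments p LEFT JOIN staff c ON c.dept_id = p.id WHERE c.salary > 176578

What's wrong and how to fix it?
Bug: Filtering c.salary in WHERE discards the NULL rows produced by LEFT JOIN, turning it into an inner join

Fix: Put 'c.salary > 176578' in the JOIN's ON clause instead of WHERE

Corrected query:
SELECT p.name, c.salary FROM departments p LEFT JOIN staff c ON c.dept_id = p.id AND c.salary > 176578

Result:
name    | salary
--------+-------
Finance | NULL  
Legal   | NULL  
HR      | 177864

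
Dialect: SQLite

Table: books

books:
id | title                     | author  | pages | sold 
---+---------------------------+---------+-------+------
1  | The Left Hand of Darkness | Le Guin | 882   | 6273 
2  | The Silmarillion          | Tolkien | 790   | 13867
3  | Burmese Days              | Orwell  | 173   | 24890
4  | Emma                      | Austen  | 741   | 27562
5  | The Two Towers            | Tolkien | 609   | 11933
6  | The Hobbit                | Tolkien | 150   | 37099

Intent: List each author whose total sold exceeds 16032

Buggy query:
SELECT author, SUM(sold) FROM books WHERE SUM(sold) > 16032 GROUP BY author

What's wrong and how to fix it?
Bug: SUM(sold) is an aggregate, but WHERE filters rows before aggregation

Fix: Use HAVING (which filters groups after aggregation) instead of WHERE

Corrected query:
SELECT author, SUM(sold) FROM books GROUP BY author HAVING SUM(sold) > 16032

Result:
author  | SUM(sold)
--------+----------
Austen  | 27562    
Orwell  | 24890    
Tolkien | 62899    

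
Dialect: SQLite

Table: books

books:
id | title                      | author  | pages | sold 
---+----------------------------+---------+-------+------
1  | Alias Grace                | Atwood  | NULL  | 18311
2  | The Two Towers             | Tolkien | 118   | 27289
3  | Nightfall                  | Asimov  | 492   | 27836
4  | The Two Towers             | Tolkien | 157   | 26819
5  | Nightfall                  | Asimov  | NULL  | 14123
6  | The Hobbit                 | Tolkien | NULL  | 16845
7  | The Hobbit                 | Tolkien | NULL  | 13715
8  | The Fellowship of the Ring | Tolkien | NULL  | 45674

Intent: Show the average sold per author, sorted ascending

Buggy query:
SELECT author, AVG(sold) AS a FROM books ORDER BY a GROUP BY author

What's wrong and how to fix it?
Bug: ORDER BY appears before GROUP BY; SQL clause order requires GROUP BY first

Fix: Move ORDER BY to the end, after GROUP BY

Corrected query:
SELECT author, AVG(sold) AS a FROM books GROUP BY author ORDER BY a

Result:
author  | a      
--------+--------
Atwood  | 18311  
Asimov  | 20979.5
Tolkien | 26068.4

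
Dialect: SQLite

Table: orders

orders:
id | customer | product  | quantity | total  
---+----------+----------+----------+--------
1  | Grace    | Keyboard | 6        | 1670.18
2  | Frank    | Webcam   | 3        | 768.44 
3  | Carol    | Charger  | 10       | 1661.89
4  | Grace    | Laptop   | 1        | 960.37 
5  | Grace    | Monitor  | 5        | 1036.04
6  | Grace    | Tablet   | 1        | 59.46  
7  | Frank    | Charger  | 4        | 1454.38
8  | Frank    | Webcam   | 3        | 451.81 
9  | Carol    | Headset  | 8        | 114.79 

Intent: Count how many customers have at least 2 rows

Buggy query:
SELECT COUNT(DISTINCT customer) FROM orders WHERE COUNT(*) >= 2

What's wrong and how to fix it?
Bug: COUNT(*) cannot appear in WHERE; the per-group count doesn't exist yet

Fix: Group first with HAVING COUNT(*) >= 2, then COUNT the resulting groups

Corrected query:
SELECT COUNT(*) FROM (SELECT customer FROM orders GROUP BY customer HAVING COUNT(*) >= 2)

Result:
COUNT(*)
--------
3       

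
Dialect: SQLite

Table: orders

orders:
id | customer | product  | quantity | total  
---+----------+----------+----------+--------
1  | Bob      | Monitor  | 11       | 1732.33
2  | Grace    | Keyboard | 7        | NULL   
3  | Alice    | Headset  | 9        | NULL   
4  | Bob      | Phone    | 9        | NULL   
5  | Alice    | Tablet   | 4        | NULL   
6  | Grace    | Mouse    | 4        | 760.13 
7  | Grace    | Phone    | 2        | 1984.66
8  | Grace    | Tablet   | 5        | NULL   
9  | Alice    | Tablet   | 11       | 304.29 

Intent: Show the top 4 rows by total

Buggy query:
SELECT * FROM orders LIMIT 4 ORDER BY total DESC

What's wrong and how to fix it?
Bug: ORDER BY cannot follow LIMIT; LIMIT is the final clause

Fix: Sort with ORDER BY, then apply LIMIT

Corrected query:
SELECT * FROM orders ORDER BY total DESC LIMIT 4

Result:
id | customer | product | quantity | total  
---+----------+---------+----------+--------
7  | Grace    | Phone   | 2        | 1984.66
1  | Bob      | Monitor | 11       | 1732.33
6  | Grace    | Mouse   | 4        | 760.13 
9  | Alice    | Tablet  | 11       | 304.29 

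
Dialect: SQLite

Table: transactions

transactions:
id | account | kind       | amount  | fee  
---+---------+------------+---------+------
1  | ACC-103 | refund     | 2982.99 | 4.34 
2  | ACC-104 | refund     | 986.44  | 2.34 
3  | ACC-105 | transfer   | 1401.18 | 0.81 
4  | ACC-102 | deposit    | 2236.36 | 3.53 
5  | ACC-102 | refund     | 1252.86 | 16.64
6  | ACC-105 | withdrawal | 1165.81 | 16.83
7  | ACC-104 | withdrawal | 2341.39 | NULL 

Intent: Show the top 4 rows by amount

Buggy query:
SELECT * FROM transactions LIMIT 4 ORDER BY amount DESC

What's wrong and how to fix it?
Bug: LIMIT must come after ORDER BY

Fix: Sort with ORDER BY, then apply LIMIT

Corrected query:
SELECT * FROM transactions ORDER BY amount DESC LIMIT 4

Result:
id | account | kind       | amount  | fee 
---+---------+------------+---------+-----
1  | ACC-103 | refund     | 2982.99 | 4.34
7  | ACC-104 | withdrawal | 2341.39 | NULL
4  | ACC-102 | deposit    | 2236.36 | 3.53
3  | ACC-105 | transfer   | 1401.18 | 0.81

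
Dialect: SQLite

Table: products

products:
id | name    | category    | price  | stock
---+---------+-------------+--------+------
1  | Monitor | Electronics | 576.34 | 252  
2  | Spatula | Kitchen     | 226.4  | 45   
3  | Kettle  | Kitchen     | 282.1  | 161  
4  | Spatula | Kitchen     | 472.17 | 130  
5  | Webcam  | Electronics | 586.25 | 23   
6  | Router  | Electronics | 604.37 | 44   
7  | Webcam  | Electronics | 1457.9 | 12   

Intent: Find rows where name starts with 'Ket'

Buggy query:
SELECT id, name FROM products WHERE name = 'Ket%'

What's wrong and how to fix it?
Bug: '=' compares the literal string including the % character; pattern matching needs LIKE

Fix: Replace '=' with LIKE so 'Ket%' is treated as a pattern

Corrected query:
SELECT id, name FROM products WHERE name LIKE 'Ket%'

Result:
id | name  
---+-------
3  | Kettle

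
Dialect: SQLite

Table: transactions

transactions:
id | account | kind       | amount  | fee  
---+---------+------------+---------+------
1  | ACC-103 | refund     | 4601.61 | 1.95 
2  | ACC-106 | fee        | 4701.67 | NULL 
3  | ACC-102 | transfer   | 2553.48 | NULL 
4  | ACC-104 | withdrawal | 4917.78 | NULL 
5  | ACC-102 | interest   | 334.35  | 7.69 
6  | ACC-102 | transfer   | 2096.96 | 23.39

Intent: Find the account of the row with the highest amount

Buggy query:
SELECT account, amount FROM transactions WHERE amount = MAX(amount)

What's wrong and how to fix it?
Bug: MAX(amount) is an aggregate and cannot be used directly in WHERE

Fix: Use a subquery: WHERE amount = (SELECT MAX(amount) FROM transactions)

Corrected query:
SELECT account, amount FROM transactions WHERE amount = (SELECT MAX(amount) FROM transactions)

Result:
account | amount 
--------+--------
ACC-104 | 4917.78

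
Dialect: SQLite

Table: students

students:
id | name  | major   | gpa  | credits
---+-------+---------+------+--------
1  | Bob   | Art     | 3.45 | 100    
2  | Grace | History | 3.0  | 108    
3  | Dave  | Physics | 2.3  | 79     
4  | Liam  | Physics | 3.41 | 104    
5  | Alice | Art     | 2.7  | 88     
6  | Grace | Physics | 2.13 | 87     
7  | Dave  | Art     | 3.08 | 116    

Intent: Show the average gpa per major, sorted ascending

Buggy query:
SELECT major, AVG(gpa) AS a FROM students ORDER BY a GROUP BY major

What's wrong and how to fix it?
Bug: GROUP BY must precede ORDER BY

Fix: Move ORDER BY to the end, after GROUP BY

Corrected query:
SELECT major, AVG(gpa) AS a FROM students GROUP BY major ORDER BY a

Result:
major   | a       
--------+---------
Physics | 2.613333
History | 3       
Art     | 3.076667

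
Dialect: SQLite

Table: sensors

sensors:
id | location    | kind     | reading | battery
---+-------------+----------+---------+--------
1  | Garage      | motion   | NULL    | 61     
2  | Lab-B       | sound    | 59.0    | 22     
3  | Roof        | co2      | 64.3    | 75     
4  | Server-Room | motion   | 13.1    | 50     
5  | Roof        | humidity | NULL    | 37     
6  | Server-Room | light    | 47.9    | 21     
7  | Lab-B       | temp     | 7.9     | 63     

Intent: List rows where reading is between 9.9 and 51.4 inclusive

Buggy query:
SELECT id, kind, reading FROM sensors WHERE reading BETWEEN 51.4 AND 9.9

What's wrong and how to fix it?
Bug: BETWEEN expects the lower bound first; with 51.4 AND 9.9 the range is empty

Fix: Swap the bounds so the smaller value comes first

Corrected query:
SELECT id, kind, reading FROM sensors WHERE reading BETWEEN 9.9 AND 51.4

Result:
id | kind   | reading
---+--------+--------
4  | motion | 13.1   
6  | light  | 47.9   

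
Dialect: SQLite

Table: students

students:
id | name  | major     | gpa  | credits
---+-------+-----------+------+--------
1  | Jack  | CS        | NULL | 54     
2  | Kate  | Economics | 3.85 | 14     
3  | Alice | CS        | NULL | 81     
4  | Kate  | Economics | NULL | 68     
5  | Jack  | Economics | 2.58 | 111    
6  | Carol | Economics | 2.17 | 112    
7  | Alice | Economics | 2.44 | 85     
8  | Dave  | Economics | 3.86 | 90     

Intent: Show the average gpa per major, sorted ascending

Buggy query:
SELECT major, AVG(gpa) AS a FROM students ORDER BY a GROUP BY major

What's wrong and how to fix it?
Bug: GROUP BY must precede ORDER BY

Fix: Move ORDER BY to the end, after GROUP BY

Corrected query:
SELECT major, AVG(gpa) AS a FROM students GROUP BY major ORDER BY a

Result:
major     | a   
----------+-----
CS        | NULL
Economics | 2.98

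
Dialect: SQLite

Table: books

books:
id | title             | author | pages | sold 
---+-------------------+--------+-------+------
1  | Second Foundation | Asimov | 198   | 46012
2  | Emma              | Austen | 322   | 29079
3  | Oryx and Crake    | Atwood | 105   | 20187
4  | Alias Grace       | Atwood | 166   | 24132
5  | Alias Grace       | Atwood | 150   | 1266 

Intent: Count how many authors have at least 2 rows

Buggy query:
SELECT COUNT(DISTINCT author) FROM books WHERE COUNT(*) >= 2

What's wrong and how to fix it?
Bug: WHERE filters individual rows, not groups, so a group-level COUNT is invalid there

Fix: Group first with HAVING COUNT(*) >= 2, then COUNT the resulting groups

Corrected query:
SELECT COUNT(*) FROM (SELECT author FROM books GROUP BY author HAVING COUNT(*) >= 2)

Result:
COUNT(*)
--------
1       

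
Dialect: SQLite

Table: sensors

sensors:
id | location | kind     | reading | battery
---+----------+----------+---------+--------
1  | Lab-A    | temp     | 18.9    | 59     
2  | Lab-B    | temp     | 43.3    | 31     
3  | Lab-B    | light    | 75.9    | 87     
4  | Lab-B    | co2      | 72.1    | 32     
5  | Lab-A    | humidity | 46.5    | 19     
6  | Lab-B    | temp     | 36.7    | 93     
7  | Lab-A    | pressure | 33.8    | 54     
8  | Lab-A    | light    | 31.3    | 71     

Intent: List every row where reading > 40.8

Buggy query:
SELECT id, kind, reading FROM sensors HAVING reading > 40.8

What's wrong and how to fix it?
Bug: This is a non-aggregate query (no GROUP BY, no aggregates), so in SQLite the HAVING clause is invalid here; a row-level condition belongs in WHERE

Fix: Use WHERE for row-level filtering

Corrected query:
SELECT id, kind, reading FROM sensors WHERE reading > 40.8

Result:
id | kind     | reading
---+----------+--------
2  | temp     | 43.3   
3  | light    | 75.9   
4  | co2      | 72.1   
5  | humidity | 46.5   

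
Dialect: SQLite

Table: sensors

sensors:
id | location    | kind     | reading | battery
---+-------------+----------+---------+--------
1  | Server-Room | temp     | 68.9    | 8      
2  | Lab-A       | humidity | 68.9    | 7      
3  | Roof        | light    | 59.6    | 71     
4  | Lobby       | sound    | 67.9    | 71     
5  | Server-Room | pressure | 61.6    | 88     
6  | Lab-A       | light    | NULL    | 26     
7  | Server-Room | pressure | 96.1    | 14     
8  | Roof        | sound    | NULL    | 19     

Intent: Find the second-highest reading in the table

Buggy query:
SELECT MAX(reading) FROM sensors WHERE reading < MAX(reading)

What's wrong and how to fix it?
Bug: MAX(reading) on the right of the comparison is an aggregate-in-WHERE error

Fix: Put the inner MAX in a scalar subquery

Corrected query:
SELECT MAX(reading) FROM sensors WHERE reading < (SELECT MAX(reading) FROM sensors)

Result:
MAX(reading)
------------
68.9        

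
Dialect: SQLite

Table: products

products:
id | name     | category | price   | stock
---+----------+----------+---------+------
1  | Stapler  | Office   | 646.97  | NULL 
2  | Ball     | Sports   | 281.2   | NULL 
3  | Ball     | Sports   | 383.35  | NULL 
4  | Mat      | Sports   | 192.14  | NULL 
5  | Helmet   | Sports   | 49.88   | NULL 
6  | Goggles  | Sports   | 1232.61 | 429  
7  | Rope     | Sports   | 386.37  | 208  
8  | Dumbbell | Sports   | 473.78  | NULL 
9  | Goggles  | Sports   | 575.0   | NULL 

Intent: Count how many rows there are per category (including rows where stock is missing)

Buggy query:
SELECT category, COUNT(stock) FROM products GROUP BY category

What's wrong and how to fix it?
Bug: COUNT(stock) skips NULLs, so groups with missing stock are undercounted

Fix: Use COUNT(*) to count all rows regardless of NULL

Corrected query:
SELECT category, COUNT(*) FROM products GROUP BY category

Result:
category | COUNT(*)
---------+---------
Office   | 1       
Sports   | 8       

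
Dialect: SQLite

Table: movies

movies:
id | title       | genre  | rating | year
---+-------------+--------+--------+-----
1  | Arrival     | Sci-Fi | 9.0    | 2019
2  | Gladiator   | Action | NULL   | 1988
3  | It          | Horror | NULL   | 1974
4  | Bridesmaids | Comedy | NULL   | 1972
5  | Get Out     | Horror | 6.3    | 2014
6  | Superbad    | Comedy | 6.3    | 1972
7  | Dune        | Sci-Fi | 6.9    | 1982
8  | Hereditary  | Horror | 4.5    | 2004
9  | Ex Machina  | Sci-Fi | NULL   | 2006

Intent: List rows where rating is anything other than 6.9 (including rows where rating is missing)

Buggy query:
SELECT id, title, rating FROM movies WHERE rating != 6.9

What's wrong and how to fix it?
Bug: Inequality against NULL is unknown, not true; rows with NULL are dropped

Fix: Handle NULL separately with IS NULL alongside the inequality

Corrected query:
SELECT id, title, rating FROM movies WHERE rating != 6.9 OR rating IS NULL

Result:
id | title       | rating
---+-------------+-------
1  | Arrival     | 9     
2  | Gladiator   | NULL  
3  | It          | NULL  
4  | Bridesmaids | NULL  
5  | Get Out     | 6.3   
6  | Superbad    | 6.3   
8  | Hereditary  | 4.5   
9  | Ex Machina  | NULL  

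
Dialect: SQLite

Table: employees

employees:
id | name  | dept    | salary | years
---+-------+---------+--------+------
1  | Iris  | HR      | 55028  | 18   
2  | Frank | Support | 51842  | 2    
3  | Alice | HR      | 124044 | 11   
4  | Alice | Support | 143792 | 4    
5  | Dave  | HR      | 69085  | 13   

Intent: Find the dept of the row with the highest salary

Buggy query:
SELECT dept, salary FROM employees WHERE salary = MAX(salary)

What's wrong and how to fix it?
Bug: MAX(salary) is an aggregate and cannot be used directly in WHERE

Fix: Wrap MAX in a scalar subquery so WHERE compares against a single value

Corrected query:
SELECT dept, salary FROM employees WHERE salary = (SELECT MAX(salary) FROM employees)

Result:
dept    | salary
--------+-------
Support | 143792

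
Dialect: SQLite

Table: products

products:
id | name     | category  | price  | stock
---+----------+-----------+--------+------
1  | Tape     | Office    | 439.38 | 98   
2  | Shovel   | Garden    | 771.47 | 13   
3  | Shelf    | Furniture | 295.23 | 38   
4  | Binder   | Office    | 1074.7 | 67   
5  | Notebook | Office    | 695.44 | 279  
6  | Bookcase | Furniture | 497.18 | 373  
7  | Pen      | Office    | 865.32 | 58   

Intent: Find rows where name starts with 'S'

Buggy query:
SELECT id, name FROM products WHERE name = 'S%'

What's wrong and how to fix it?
Bug: Wildcards only work with LIKE; '=' treats '%' as a literal character

Fix: Use LIKE for wildcard pattern matching

Corrected query:
SELECT id, name FROM products WHERE name LIKE 'S%'

Result:
id | name  
---+-------
2  | Shovel
3  | Shelf 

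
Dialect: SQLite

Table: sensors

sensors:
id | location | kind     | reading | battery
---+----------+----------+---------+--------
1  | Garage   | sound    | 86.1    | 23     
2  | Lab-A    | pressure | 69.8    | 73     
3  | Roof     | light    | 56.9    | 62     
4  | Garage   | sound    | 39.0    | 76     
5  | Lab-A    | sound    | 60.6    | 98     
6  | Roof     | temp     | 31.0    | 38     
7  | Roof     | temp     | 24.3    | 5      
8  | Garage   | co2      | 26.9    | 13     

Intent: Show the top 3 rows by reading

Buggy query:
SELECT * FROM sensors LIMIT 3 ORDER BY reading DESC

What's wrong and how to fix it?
Bug: LIMIT must come after ORDER BY

Fix: Swap the clauses: ORDER BY first, then LIMIT

Corrected query:
SELECT * FROM sensors ORDER BY reading DESC LIMIT 3

Result:
id | location | kind     | reading | battery
---+----------+----------+---------+--------
1  | Garage   | sound    | 86.1    | 23     
2  | Lab-A    | pressure | 69.8    | 73     
5  | Lab-A    | sound    | 60.6    | 98     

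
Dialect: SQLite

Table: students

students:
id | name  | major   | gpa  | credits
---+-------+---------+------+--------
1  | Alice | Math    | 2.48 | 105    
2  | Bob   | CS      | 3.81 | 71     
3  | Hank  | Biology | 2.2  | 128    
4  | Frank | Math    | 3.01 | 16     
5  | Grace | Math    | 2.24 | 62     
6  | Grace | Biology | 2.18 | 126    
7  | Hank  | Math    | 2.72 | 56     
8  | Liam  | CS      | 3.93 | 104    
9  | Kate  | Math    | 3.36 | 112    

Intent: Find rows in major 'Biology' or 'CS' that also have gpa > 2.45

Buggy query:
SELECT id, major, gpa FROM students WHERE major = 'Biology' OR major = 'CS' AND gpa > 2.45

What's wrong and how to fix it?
Bug: AND binds tighter than OR, so this parses as major = 'Biology' OR (major = 'CS' AND gpa > 2.45)

Fix: Group the OR with parentheses (or use IN), then AND the threshold

Corrected query:
SELECT id, major, gpa FROM students WHERE (major = 'Biology' OR major = 'CS') AND gpa > 2.45

Result:
id | major | gpa 
---+-------+-----
2  | CS    | 3.81
8  | CS    | 3.93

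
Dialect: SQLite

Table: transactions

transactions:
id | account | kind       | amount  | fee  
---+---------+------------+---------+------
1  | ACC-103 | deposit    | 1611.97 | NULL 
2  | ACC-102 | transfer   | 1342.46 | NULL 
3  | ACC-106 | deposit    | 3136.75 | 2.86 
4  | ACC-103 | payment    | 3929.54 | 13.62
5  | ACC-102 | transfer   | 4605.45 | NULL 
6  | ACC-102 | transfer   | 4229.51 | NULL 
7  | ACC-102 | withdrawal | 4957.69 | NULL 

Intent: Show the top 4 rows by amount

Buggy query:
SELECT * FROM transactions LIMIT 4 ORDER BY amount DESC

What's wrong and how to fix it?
Bug: LIMIT must come after ORDER BY

Fix: Sort with ORDER BY, then apply LIMIT

Corrected query:
SELECT * FROM transactions ORDER BY amount DESC LIMIT 4

Result:
id | account | kind       | amount  | fee  
---+---------+------------+---------+------
7  | ACC-102 | withdrawal | 4957.69 | NULL 
5  | ACC-102 | transfer   | 4605.45 | NULL 
6  | ACC-102 | transfer   | 4229.51 | NULL 
4  | ACC-103 | payment    | 3929.54 | 13.62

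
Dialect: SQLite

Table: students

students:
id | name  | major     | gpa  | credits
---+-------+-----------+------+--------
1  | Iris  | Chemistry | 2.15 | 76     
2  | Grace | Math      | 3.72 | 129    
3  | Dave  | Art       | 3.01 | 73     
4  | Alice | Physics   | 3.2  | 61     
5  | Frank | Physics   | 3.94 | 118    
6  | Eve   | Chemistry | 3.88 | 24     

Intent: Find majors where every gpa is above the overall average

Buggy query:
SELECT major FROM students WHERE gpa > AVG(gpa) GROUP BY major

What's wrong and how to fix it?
Bug: AVG() is an aggregate; it can't sit directly in WHERE

Fix: Compute the overall average in a scalar subquery and compare each group's MIN against it in HAVING

Corrected query:
SELECT major FROM students GROUP BY major HAVING MIN(gpa) > (SELECT AVG(gpa) FROM students)

Result:
major
-----
Math 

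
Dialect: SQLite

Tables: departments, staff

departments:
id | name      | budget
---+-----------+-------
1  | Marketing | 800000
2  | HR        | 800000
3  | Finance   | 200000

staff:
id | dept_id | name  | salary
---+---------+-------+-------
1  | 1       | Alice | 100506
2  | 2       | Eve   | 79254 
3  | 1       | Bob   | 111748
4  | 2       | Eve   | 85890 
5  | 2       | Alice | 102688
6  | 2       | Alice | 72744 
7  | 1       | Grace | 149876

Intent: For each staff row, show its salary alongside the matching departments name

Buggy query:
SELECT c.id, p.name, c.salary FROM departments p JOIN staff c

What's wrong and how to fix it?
Bug: Missing join condition: each staff row is matched to all departments rows instead of just its own

Fix: Add ON c.dept_id = p.id to the JOIN

Corrected query:
SELECT c.id, p.name, c.salary FROM departments p JOIN staff c ON c.dept_id = p.id

Result:
id | name      | salary
---+-----------+-------
1  | Marketing | 100506
2  | HR        | 79254 
3  | Marketing | 111748
4  | HR        | 85890 
5  | HR        | 102688
6  | HR        | 72744 
7  | Marketing | 149876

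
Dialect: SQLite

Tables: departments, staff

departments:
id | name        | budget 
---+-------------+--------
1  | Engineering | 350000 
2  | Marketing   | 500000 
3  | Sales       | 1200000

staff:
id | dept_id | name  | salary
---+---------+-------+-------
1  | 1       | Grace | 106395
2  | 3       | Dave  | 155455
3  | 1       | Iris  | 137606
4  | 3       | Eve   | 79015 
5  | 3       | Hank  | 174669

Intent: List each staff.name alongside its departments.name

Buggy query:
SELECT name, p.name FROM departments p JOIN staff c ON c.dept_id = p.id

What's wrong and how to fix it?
Bug: Both tables have a 'name' column; the unqualified reference is ambiguous

Fix: Prefix ambiguous columns with the table alias

Corrected query:
SELECT c.name, p.name FROM departments p JOIN staff c ON c.dept_id = p.id

Result:
name  | name       
------+------------
Grace | Engineering
Dave  | Sales      
Iris  | Engineering
Eve   | Sales      
Hank  | Sales      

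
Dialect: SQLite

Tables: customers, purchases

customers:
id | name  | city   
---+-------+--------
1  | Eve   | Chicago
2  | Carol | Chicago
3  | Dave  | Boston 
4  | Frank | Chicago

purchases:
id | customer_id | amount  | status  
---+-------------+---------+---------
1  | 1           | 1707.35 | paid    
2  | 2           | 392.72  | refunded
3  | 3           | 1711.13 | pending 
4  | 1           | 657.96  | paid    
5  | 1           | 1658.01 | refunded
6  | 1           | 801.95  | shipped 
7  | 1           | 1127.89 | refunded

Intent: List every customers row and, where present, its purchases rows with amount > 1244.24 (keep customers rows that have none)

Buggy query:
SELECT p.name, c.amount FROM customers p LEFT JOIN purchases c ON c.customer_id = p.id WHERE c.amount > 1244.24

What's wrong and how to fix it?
Bug: Filtering c.amount in WHERE discards the NULL rows produced by LEFT JOIN, turning it into an inner join

Fix: Put 'c.amount > 1244.24' in the JOIN's ON clause instead of WHERE

Corrected query:
SELECT p.name, c.amount FROM customers p LEFT JOIN purchases c ON c.customer_id = p.id AND c.amount > 1244.24

Result:
name  | amount 
------+--------
Eve   | 1658.01
Eve   | 1707.35
Carol | NULL   
Dave  | 1711.13
Frank | NULL   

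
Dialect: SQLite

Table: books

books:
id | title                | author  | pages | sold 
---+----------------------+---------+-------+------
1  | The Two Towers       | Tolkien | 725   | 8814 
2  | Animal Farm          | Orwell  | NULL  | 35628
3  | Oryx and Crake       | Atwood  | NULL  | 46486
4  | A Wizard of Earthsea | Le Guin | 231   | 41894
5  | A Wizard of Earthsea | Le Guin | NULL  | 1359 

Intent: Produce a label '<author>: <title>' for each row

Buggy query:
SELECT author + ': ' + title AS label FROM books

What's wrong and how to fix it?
Bug: '+' is numeric addition; on text columns SQLite converts them to 0 instead of concatenating

Fix: Use the || operator for string concatenation

Corrected query:
SELECT author || ': ' || title AS label FROM books

Result:
label                        
-----------------------------
Tolkien: The Two Towers      
Orwell: Animal Farm          
Atwood: Oryx and Crake       
Le Guin: A Wizard of Earthsea
Le Guin: A Wizard of Earthsea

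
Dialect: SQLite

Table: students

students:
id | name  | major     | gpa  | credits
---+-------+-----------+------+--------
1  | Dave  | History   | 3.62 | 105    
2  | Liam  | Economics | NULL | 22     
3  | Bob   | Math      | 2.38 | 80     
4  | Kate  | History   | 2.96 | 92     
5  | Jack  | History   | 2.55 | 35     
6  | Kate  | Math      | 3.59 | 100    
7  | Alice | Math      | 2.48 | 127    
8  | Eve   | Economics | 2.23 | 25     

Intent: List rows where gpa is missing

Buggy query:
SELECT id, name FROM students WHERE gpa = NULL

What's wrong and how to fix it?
Bug: '= NULL' is always unknown in SQL three-valued logic, so no rows match

Fix: Replace '= NULL' with 'IS NULL'

Corrected query:
SELECT id, name FROM students WHERE gpa IS NULL

Result:
id | name
---+-----
2  | Liam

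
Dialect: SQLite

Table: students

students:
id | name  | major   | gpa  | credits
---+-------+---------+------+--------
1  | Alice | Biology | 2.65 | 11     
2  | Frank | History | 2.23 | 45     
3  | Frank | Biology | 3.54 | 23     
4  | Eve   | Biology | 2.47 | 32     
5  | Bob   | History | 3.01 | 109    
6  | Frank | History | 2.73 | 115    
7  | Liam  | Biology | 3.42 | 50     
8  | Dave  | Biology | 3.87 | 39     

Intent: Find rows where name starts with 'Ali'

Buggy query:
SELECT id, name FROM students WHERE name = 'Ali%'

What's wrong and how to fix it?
Bug: Wildcards only work with LIKE; '=' treats '%' as a literal character

Fix: Replace '=' with LIKE so 'Ali%' is treated as a pattern

Corrected query:
SELECT id, name FROM students WHERE name LIKE 'Ali%'

Result:
id | name 
---+------
1  | Alice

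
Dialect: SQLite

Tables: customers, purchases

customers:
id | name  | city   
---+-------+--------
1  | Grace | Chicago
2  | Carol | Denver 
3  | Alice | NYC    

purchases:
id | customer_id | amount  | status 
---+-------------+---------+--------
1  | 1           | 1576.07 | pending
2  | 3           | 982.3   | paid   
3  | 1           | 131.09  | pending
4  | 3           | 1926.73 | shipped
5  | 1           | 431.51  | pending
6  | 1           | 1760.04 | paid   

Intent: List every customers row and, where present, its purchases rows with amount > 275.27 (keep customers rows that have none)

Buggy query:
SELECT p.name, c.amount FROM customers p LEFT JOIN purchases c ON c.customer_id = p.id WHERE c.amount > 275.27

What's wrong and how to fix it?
Bug: A WHERE condition on the right-hand table after LEFT JOIN drops unmatched parents

Fix: Move the right-table condition into the ON clause so unmatched parents are kept

Corrected query:
SELECT p.name, c.amount FROM customers p LEFT JOIN purchases c ON c.customer_id = p.id AND c.amount > 275.27

Result:
name  | amount 
------+--------
Grace | 431.51 
Grace | 1576.07
Grace | 1760.04
Carol | NULL   
Alice | 982.3  
Alice | 1926.73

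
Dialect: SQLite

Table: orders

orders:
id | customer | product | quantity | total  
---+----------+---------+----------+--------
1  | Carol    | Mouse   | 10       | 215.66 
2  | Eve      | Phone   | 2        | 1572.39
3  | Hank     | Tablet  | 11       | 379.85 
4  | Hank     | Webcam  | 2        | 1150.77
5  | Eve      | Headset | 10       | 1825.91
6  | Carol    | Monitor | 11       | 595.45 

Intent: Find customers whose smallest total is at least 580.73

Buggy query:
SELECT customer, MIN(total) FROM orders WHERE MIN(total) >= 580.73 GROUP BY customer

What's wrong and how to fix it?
Bug: MIN() in WHERE is a misuse of aggregate

Fix: Use HAVING for the per-group MIN condition

Corrected query:
SELECT customer, MIN(total) FROM orders GROUP BY customer HAVING MIN(total) >= 580.73

Result:
customer | MIN(total)
---------+-----------
Eve      | 1572.39   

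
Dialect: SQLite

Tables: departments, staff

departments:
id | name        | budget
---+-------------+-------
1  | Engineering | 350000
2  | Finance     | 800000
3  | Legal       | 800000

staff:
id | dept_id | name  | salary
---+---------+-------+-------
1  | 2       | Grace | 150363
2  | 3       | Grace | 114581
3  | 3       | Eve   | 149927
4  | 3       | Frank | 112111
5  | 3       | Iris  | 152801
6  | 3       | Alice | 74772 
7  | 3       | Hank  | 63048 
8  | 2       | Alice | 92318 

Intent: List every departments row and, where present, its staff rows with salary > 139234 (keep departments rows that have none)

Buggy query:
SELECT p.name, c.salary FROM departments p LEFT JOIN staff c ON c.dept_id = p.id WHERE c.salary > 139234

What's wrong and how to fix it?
Bug: Filtering c.salary in WHERE discards the NULL rows produced by LEFT JOIN, turning it into an inner join

Fix: Put 'c.salary > 139234' in the JOIN's ON clause instead of WHERE

Corrected query:
SELECT p.name, c.salary FROM departments p LEFT JOIN staff c ON c.dept_id = p.id AND c.salary > 139234

Result:
name        | salary
------------+-------
Engineering | NULL  
Finance     | 150363
Legal       | 149927
Legal       | 152801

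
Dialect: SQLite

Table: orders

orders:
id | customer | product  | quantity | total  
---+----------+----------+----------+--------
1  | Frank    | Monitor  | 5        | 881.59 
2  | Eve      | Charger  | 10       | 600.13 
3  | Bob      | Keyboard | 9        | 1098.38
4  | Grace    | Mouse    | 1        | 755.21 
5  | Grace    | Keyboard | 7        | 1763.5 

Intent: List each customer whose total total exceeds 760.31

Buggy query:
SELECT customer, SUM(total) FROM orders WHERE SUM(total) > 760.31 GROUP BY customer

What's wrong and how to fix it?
Bug: Aggregate functions cannot appear in a WHERE clause

Fix: Move the aggregate condition to a HAVING clause

Corrected query:
SELECT customer, SUM(total) FROM orders GROUP BY customer HAVING SUM(total) > 760.31

Result:
customer | SUM(total)
---------+-----------
Bob      | 1098.38   
Frank    | 881.59    
Grace    | 2518.71   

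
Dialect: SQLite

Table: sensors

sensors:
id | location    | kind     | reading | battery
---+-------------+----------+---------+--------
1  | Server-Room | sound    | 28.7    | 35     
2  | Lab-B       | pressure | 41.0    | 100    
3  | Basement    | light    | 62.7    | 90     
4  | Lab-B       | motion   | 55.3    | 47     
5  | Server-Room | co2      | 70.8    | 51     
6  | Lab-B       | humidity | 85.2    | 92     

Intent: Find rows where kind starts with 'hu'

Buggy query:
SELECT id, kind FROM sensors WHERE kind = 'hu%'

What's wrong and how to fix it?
Bug: '=' compares the literal string including the % character; pattern matching needs LIKE

Fix: Use LIKE for wildcard pattern matching

Corrected query:
SELECT id, kind FROM sensors WHERE kind LIKE 'hu%'

Result:
id | kind    
---+---------
6  | humidity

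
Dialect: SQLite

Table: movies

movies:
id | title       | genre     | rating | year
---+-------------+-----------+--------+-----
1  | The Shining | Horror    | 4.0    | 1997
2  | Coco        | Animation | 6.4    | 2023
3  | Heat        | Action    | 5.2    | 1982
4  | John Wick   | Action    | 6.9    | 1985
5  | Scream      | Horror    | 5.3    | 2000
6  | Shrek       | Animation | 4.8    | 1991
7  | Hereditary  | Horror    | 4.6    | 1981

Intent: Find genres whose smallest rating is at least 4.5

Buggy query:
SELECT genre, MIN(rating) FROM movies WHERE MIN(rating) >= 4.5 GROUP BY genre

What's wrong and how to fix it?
Bug: MIN() in WHERE is a misuse of aggregate

Fix: Use HAVING for the per-group MIN condition

Corrected query:
SELECT genre, MIN(rating) FROM movies GROUP BY genre HAVING MIN(rating) >= 4.5

Result:
genre     | MIN(rating)
----------+------------
Action    | 5.2        
Animation | 4.8        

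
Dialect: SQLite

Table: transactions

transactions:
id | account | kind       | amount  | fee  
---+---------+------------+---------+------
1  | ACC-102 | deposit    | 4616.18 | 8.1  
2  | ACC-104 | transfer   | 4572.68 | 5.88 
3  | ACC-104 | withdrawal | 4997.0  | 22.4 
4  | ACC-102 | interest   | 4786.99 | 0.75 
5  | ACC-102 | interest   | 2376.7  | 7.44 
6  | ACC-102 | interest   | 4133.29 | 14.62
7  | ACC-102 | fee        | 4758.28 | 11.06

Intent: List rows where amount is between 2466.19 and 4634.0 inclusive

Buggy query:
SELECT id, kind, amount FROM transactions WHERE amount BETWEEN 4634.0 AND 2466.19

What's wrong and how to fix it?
Bug: The bounds are reversed; BETWEEN a AND b requires a <= b to match anything

Fix: Write BETWEEN 2466.19 AND 4634.0

Corrected query:
SELECT id, kind, amount FROM transactions WHERE amount BETWEEN 2466.19 AND 4634.0

Result:
id | kind     | amount 
---+----------+--------
1  | deposit  | 4616.18
2  | transfer | 4572.68
6  | interest | 4133.29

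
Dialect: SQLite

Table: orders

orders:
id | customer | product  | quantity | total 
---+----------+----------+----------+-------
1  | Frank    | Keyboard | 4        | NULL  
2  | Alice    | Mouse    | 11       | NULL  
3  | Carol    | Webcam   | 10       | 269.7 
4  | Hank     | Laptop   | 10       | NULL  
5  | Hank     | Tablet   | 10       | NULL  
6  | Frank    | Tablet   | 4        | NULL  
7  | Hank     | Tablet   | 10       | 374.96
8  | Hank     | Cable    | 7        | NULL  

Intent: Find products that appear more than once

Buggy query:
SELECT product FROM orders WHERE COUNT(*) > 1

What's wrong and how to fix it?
Bug: COUNT(*) is an aggregate and cannot be used in WHERE

Fix: Group first, then use HAVING for the count condition

Corrected query:
SELECT product FROM orders GROUP BY product HAVING COUNT(*) > 1

Result:
product
-------
Tablet 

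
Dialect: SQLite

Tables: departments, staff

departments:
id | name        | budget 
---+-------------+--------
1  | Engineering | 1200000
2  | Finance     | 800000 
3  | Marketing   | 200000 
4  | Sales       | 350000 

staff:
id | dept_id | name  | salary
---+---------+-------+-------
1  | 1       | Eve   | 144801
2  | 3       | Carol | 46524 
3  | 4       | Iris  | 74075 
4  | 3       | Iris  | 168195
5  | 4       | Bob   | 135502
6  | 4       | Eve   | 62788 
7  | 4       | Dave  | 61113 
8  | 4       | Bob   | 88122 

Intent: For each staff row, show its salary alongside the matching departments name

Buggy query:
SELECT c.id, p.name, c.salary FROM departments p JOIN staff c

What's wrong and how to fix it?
Bug: Missing join condition: each staff row is matched to all departments rows instead of just its own

Fix: Specify the join condition linking the foreign key to the parent id

Corrected query:
SELECT c.id, p.name, c.salary FROM departments p JOIN staff c ON c.dept_id = p.id

Result:
id | name        | salary
---+-------------+-------
1  | Engineering | 144801
2  | Marketing   | 46524 
3  | Sales       | 74075 
4  | Marketing   | 168195
5  | Sales       | 135502
6  | Sales       | 62788 
7  | Sales       | 61113 
8  | Sales       | 88122 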